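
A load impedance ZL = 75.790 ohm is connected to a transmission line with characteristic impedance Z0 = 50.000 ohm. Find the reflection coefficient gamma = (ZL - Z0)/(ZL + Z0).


gamma = (75.790 - 50.000) / (75.790 + 50.000) = 0.2050

0.2050


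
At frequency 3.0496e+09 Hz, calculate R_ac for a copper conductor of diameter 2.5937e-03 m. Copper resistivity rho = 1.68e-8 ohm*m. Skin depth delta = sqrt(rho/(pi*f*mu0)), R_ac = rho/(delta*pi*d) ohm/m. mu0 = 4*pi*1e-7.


delta = sqrt(1.68e-8 / (pi * 3.0496e+09 * 4*pi*1e-7)) = 1.181281e-06 m
R_ac = 1.68e-8 / (1.181281e-06 * pi * 2.5937e-03) = 1.745 ohm/m

1.745 ohm/m


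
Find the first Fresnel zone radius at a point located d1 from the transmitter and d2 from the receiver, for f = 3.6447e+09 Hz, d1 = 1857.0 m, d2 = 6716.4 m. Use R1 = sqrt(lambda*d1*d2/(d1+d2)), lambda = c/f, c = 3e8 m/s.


lambda = c / f = 3.0000e+08 / 3.6447e+09 = 0.08231130 m
R1 = sqrt(0.08231130 * 1857.0 * 6716.4 / (1857.0 + 6716.4)) = 10.94 m

10.94 m


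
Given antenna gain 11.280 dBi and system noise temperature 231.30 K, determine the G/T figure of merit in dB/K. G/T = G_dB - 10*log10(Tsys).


G/T = 11.280 - 10*log10(231.30) = 11.280 - 23.64176 = -12.36 dB/K

-12.36 dB/K


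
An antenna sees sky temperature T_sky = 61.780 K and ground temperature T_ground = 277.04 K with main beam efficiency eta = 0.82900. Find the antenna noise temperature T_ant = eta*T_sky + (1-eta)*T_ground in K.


T_ant = 0.82900 * 61.780 + (1 - 0.82900) * 277.04 = 98.59 K

98.59 K


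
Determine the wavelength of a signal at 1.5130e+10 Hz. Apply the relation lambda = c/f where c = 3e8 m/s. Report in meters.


lambda = c / f = 3.0000e+08 / 1.5130e+10 = 0.01983 m

0.01983 m


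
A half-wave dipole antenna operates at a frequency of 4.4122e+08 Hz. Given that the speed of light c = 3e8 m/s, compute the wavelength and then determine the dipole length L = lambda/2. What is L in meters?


lambda = c / f = 3.0000e+08 / 4.4122e+08 = 0.6799329 m
L = lambda / 2 = 0.6799329 / 2 = 0.3400 m

0.3400 m


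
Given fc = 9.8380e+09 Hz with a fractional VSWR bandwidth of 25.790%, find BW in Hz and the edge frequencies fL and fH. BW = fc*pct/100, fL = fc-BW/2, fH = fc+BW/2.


BW = 9.8380e+09 * 25.790/100 = 2.537220e+09 Hz
fL = 9.8380e+09 - 2.537220e+09/2 = 8.569e+09 Hz
fH = 9.8380e+09 + 2.537220e+09/2 = 1.111e+10 Hz

BW=2.537e+09 Hz, fL=8.569e+09 Hz, fH=1.111e+10 Hz


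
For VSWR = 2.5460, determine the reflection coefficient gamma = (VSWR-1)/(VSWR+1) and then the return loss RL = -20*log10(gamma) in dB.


gamma = (2.5460 - 1) / (2.5460 + 1) = 0.4359842
RL = -20 * log10(0.4359842) = 7.211 dB

7.211 dB


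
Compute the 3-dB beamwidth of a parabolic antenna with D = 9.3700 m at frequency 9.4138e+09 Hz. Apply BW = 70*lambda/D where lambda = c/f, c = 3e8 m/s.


lambda = c / f = 3.0000e+08 / 9.4138e+09 = 0.03186811 m
BW = 70 * 0.03186811 / 9.3700 = 0.2381 deg

0.2381 deg


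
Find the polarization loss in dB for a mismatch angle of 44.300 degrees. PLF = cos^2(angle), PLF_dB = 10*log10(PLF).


PLF_linear = cos^2(44.300 deg) = 0.5122161
PLF_dB = 10 * log10(0.5122161) = -2.905 dB

-2.905 dB


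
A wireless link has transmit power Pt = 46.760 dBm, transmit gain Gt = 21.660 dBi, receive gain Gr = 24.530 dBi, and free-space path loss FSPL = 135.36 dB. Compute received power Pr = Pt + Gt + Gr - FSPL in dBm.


Pr = 46.760 + 21.660 + 24.530 - 135.36 = -42.41 dBm

-42.41 dBm


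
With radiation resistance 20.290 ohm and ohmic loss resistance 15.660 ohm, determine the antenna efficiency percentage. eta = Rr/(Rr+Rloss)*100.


eta = 20.290 / (20.290 + 15.660) * 100 = 56.44%

56.44%


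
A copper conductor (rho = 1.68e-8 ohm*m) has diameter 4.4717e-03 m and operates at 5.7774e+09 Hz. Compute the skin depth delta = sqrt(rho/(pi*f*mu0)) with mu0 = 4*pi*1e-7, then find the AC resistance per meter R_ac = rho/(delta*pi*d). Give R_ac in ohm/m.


delta = sqrt(1.68e-8 / (pi * 5.7774e+09 * 4*pi*1e-7)) = 8.582396e-07 m
R_ac = 1.68e-8 / (8.582396e-07 * pi * 4.4717e-03) = 1.393 ohm/m

1.393 ohm/m


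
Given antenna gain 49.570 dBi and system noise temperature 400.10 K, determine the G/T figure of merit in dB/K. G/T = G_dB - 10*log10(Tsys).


G/T = 49.570 - 10*log10(400.10) = 49.570 - 26.02169 = 23.55 dB/K

23.55 dB/K


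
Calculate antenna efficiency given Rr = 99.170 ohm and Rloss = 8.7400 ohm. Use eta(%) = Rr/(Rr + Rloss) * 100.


eta = 99.170 / (99.170 + 8.7400) * 100 = 91.90%

91.90%


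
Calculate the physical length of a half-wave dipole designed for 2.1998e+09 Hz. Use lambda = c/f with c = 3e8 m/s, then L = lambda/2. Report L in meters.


lambda = c / f = 3.0000e+08 / 2.1998e+09 = 0.1363760 m
L = lambda / 2 = 0.1363760 / 2 = 0.06819 m

0.06819 m


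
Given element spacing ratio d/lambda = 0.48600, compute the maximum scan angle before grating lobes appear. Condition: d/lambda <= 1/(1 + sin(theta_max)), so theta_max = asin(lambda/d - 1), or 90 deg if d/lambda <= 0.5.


lambda/d - 1 = 1/0.48600 - 1 = 1.057613 >= 1
d/lambda <= 0.5, so the array can scan to endfire without grating lobes: theta_max = 90 deg

90 deg


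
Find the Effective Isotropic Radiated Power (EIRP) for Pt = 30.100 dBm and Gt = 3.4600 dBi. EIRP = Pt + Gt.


EIRP = Pt + Gt = 30.100 + 3.4600 = 33.56 dBm

33.56 dBm


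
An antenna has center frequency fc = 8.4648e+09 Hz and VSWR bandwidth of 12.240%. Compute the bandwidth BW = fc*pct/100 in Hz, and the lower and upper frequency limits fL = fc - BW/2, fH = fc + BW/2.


BW = 8.4648e+09 * 12.240/100 = 1.036092e+09 Hz
fL = 8.4648e+09 - 1.036092e+09/2 = 7.947e+09 Hz
fH = 8.4648e+09 + 1.036092e+09/2 = 8.983e+09 Hz

BW=1.036e+09 Hz, fL=7.947e+09 Hz, fH=8.983e+09 Hz


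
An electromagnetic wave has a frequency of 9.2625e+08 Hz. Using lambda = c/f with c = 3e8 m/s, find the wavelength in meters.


lambda = c / f = 3.0000e+08 / 9.2625e+08 = 0.3239 m

0.3239 m


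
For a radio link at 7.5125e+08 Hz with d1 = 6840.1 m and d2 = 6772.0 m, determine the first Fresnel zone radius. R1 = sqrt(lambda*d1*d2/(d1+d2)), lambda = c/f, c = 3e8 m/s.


lambda = c / f = 3.0000e+08 / 7.5125e+08 = 0.3993344 m
R1 = sqrt(0.3993344 * 6840.1 * 6772.0 / (6840.1 + 6772.0)) = 36.86 m

36.86 m


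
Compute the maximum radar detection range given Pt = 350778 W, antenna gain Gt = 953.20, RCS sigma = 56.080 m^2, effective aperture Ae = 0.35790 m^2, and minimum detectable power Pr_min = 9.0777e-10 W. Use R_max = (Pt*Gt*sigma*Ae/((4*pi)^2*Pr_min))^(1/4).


R^4 = 350778*953.20*56.080*0.35790 / ((4*pi)^2 * 9.0777e-10) = 4.681559e+16
R_max = 4.681559e+16^0.25 = 14709 m

14709 m


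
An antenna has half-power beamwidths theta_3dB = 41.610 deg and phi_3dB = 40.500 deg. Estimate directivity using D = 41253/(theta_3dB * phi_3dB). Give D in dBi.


D_linear = 41253 / (41.610 * 40.500) = 24.47951
D_dBi = 10 * log10(24.47951) = 13.89 dBi

13.89 dBi


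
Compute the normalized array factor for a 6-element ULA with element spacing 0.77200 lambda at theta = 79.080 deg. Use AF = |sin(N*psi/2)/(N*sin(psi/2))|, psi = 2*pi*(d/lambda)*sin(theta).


psi = 2*pi*0.77200*sin(79.080 deg) = 4.762787 rad
AF = |sin(6*4.762787/2) / (6*sin(4.762787/2))| = 0.2391

0.2391


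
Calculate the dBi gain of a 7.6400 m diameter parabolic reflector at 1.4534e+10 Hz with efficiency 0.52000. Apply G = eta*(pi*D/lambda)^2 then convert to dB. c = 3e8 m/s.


lambda = c / f = 3.0000e+08 / 1.4534e+10 = 0.02064125 m
G_linear = 0.52000 * (pi * 7.6400 / 0.02064125)^2 = 703101.2
G_dBi = 10 * log10(703101.2) = 58.47 dBi

58.47 dBi


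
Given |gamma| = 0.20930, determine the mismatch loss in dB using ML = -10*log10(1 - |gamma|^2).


ML = -10 * log10(1 - 0.20930^2) = -10 * log10(0.95619351) = 0.1945 dB

0.1945 dB


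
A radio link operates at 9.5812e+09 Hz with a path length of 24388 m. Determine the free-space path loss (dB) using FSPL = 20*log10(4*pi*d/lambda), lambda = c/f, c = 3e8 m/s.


lambda = c / f = 3.0000e+08 / 9.5812e+09 = 0.03131132 m
FSPL = 20 * log10(4*pi*24388/0.03131132) = 139.8 dB

139.8 dB


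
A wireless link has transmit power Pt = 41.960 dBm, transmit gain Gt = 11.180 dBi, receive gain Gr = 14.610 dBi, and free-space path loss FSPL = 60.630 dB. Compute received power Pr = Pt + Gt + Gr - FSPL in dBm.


Pr = 41.960 + 11.180 + 14.610 - 60.630 = 7.12 dBm

7.12 dBm


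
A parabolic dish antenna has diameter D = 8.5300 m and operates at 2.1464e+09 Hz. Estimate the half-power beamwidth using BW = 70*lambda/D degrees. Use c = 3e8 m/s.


lambda = c / f = 3.0000e+08 / 2.1464e+09 = 0.1397689 m
BW = 70 * 0.1397689 / 8.5300 = 1.147 deg

1.147 deg


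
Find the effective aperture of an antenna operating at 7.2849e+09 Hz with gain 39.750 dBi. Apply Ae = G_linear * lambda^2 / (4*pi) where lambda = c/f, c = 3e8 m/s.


lambda = c / f = 3.0000e+08 / 7.2849e+09 = 0.04118107 m
G_linear = 10^(39.750/10) = 9440.609
Ae = G_linear * lambda^2 / (4*pi) = 9440.609 * 0.04118107^2 / (4*pi) = 1.274 m^2

1.274 m^2


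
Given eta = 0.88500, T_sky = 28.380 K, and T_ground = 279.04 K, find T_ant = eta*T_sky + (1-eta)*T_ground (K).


T_ant = 0.88500 * 28.380 + (1 - 0.88500) * 279.04 = 57.21 K

57.21 K


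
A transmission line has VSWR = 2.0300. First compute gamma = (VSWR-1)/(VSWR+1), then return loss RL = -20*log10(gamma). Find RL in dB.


gamma = (2.0300 - 1) / (2.0300 + 1) = 0.3399340
RL = -20 * log10(0.3399340) = 9.372 dB

9.372 dB


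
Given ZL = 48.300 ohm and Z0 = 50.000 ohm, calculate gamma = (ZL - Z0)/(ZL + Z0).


gamma = (48.300 - 50.000) / (48.300 + 50.000) = -0.01729

-0.01729


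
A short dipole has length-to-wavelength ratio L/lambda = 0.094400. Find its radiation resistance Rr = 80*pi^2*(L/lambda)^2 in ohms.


Rr = 80 * pi^2 * (0.094400)^2 = 80 * 9.869604 * 8.911360e-03 = 7.036 ohm

7.036 ohm


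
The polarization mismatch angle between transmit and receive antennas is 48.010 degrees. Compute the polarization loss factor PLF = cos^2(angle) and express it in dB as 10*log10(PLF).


PLF_linear = cos^2(48.010 deg) = 0.4475622
PLF_dB = 10 * log10(0.4475622) = -3.491 dB

-3.491 dB


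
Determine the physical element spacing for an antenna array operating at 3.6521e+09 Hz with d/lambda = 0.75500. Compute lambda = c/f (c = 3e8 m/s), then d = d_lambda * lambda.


lambda = c / f = 3.0000e+08 / 3.6521e+09 = 0.08214452 m
d = 0.75500 * 0.08214452 = 0.06202 m

0.06202 m


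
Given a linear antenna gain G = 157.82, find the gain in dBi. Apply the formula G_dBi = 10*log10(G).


G_dBi = 10 * log10(157.82) = 21.98 dBi

21.98 dBi


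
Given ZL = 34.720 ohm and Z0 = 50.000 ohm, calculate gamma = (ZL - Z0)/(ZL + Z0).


gamma = (34.720 - 50.000) / (34.720 + 50.000) = -0.1804

-0.1804


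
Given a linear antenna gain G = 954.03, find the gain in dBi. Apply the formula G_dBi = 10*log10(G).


G_dBi = 10 * log10(954.03) = 29.80 dBi

29.80 dBi


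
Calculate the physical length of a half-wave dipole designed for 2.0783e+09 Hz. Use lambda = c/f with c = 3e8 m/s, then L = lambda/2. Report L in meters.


lambda = c / f = 3.0000e+08 / 2.0783e+09 = 0.1443487 m
L = lambda / 2 = 0.1443487 / 2 = 0.07217 m

0.07217 m


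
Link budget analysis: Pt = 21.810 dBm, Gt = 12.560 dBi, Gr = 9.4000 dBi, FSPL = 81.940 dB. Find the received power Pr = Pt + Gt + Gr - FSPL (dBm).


Pr = 21.810 + 12.560 + 9.4000 - 81.940 = -38.17 dBm

-38.17 dBm


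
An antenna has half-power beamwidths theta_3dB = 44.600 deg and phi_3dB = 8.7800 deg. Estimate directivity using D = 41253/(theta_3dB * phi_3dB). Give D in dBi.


D_linear = 41253 / (44.600 * 8.7800) = 105.3480
D_dBi = 10 * log10(105.3480) = 20.23 dBi

20.23 dBi


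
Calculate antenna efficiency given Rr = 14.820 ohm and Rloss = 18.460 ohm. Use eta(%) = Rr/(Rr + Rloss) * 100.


eta = 14.820 / (14.820 + 18.460) * 100 = 44.53%

44.53%


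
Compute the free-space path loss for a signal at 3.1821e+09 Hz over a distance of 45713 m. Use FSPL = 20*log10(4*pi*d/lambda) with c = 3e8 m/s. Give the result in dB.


lambda = c / f = 3.0000e+08 / 3.1821e+09 = 0.09427736 m
FSPL = 20 * log10(4*pi*45713/0.09427736) = 135.7 dB

135.7 dB


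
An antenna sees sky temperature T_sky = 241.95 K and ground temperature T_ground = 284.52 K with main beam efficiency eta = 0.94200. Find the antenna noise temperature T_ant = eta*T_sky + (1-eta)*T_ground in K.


T_ant = 0.94200 * 241.95 + (1 - 0.94200) * 284.52 = 244.4 K

244.4 K


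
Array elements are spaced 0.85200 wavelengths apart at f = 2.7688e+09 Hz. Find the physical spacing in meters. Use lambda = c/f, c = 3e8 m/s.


lambda = c / f = 3.0000e+08 / 2.7688e+09 = 0.1083502 m
d = 0.85200 * 0.1083502 = 0.09231 m

0.09231 m


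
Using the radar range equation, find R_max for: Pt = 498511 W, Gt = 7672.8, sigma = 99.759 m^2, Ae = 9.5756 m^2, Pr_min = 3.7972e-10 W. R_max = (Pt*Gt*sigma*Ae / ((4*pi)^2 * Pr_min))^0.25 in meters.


R^4 = 498511*7672.8*99.759*9.5756 / ((4*pi)^2 * 3.7972e-10) = 6.093454e+19
R_max = 6.093454e+19^0.25 = 88352 m

88352 m


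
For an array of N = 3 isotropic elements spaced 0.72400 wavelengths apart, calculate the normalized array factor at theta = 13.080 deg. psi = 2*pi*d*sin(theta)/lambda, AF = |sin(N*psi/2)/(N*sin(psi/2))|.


psi = 2*pi*0.72400*sin(13.080 deg) = 1.029496 rad
AF = |sin(3*1.029496/2) / (3*sin(1.029496/2))| = 0.6768

0.6768


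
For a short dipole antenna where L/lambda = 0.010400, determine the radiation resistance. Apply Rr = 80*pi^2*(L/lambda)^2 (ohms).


Rr = 80 * pi^2 * (0.010400)^2 = 80 * 9.869604 * 1.081600e-04 = 0.08540 ohm

0.08540 ohm


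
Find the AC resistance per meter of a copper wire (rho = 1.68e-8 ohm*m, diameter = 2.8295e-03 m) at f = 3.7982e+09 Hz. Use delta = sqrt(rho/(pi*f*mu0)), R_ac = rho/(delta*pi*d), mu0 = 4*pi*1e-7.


delta = sqrt(1.68e-8 / (pi * 3.7982e+09 * 4*pi*1e-7)) = 1.058488e-06 m
R_ac = 1.68e-8 / (1.058488e-06 * pi * 2.8295e-03) = 1.786 ohm/m

1.786 ohm/m


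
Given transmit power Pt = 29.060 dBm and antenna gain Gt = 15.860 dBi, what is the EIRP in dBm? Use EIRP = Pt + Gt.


EIRP = Pt + Gt = 29.060 + 15.860 = 44.92 dBm

44.92 dBm


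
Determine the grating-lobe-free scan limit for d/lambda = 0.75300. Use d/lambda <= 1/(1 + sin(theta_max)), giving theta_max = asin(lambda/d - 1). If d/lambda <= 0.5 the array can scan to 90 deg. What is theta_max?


lambda/d - 1 = 1/0.75300 - 1 = 0.3280212
theta_max = asin(0.3280212) = 19.15 deg

19.15 deg


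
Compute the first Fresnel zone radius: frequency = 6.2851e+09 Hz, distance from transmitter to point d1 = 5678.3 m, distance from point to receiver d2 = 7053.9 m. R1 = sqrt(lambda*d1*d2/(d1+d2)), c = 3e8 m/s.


lambda = c / f = 3.0000e+08 / 6.2851e+09 = 0.04773194 m
R1 = sqrt(0.04773194 * 5678.3 * 7053.9 / (5678.3 + 7053.9)) = 12.25 m

12.25 m


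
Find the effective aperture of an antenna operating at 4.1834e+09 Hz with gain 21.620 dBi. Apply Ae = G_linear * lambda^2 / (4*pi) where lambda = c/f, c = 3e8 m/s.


lambda = c / f = 3.0000e+08 / 4.1834e+09 = 0.07171200 m
G_linear = 10^(21.620/10) = 145.2112
Ae = G_linear * lambda^2 / (4*pi) = 145.2112 * 0.07171200^2 / (4*pi) = 0.05943 m^2

0.05943 m^2


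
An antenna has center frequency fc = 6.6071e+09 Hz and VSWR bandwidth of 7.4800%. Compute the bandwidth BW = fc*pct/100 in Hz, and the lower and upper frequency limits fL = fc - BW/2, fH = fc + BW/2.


BW = 6.6071e+09 * 7.4800/100 = 4.942111e+08 Hz
fL = 6.6071e+09 - 4.942111e+08/2 = 6.360e+09 Hz
fH = 6.6071e+09 + 4.942111e+08/2 = 6.854e+09 Hz

BW=4.942e+08 Hz, fL=6.360e+09 Hz, fH=6.854e+09 Hz


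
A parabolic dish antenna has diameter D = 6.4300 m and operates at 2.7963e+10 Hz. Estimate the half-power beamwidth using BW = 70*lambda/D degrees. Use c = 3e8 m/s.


lambda = c / f = 3.0000e+08 / 2.7963e+10 = 0.01072846 m
BW = 70 * 0.01072846 / 6.4300 = 0.1168 deg

0.1168 deg


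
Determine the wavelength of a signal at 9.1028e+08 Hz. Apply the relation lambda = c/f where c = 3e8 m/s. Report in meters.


lambda = c / f = 3.0000e+08 / 9.1028e+08 = 0.3296 m

0.3296 m


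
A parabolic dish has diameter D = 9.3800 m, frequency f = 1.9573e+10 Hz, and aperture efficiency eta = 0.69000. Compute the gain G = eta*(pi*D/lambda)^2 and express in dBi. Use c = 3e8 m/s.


lambda = c / f = 3.0000e+08 / 1.9573e+10 = 0.01532724 m
G_linear = 0.69000 * (pi * 9.3800 / 0.01532724)^2 = 2.550507e+06
G_dBi = 10 * log10(2.550507e+06) = 64.07 dBi

64.07 dBi


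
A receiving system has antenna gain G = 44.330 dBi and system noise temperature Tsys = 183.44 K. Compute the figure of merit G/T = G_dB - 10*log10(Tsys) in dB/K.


G/T = 44.330 - 10*log10(183.44) = 44.330 - 22.63494 = 21.70 dB/K

21.70 dB/K


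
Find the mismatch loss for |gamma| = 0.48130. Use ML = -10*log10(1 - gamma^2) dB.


ML = -10 * log10(1 - 0.48130^2) = -10 * log10(0.76835031) = 1.144 dB

1.144 dB


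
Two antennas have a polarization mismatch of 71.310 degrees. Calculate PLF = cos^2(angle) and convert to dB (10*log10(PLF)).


PLF_linear = cos^2(71.310 deg) = 0.1026867
PLF_dB = 10 * log10(0.1026867) = -9.885 dB

-9.885 dB


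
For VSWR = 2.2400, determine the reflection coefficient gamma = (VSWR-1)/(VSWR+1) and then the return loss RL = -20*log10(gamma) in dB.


gamma = (2.2400 - 1) / (2.2400 + 1) = 0.3827160
RL = -20 * log10(0.3827160) = 8.342 dB

8.342 dB


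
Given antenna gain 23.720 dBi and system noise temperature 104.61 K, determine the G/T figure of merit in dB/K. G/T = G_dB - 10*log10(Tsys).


G/T = 23.720 - 10*log10(104.61) = 23.720 - 20.19573 = 3.524 dB/K

3.524 dB/K


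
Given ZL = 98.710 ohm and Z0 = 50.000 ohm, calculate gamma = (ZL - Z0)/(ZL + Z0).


gamma = (98.710 - 50.000) / (98.710 + 50.000) = 0.3276

0.3276


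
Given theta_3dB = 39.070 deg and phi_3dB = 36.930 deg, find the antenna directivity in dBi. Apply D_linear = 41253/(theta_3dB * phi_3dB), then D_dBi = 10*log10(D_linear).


D_linear = 41253 / (39.070 * 36.930) = 28.59123
D_dBi = 10 * log10(28.59123) = 14.56 dBi

14.56 dBi


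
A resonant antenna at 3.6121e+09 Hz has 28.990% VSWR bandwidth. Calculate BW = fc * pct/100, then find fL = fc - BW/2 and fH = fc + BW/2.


BW = 3.6121e+09 * 28.990/100 = 1.047148e+09 Hz
fL = 3.6121e+09 - 1.047148e+09/2 = 3.089e+09 Hz
fH = 3.6121e+09 + 1.047148e+09/2 = 4.136e+09 Hz

BW=1.047e+09 Hz, fL=3.089e+09 Hz, fH=4.136e+09 Hz


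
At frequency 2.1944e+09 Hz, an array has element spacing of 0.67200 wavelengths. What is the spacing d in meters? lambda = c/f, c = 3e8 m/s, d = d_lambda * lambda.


lambda = c / f = 3.0000e+08 / 2.1944e+09 = 0.1367116 m
d = 0.67200 * 0.1367116 = 0.09187 m

0.09187 m


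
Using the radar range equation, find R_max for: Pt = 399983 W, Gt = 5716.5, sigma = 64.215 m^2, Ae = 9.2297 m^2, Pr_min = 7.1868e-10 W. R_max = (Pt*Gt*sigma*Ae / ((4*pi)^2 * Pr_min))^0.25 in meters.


R^4 = 399983*5716.5*64.215*9.2297 / ((4*pi)^2 * 7.1868e-10) = 1.194100e+19
R_max = 1.194100e+19^0.25 = 58784 m

58784 m


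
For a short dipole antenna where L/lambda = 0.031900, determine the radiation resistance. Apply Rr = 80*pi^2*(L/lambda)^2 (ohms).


Rr = 80 * pi^2 * (0.031900)^2 = 80 * 9.869604 * 1.017610e-03 = 0.8035 ohm

0.8035 ohm


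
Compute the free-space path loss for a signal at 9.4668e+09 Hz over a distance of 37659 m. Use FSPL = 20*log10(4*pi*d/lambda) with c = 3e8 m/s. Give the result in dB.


lambda = c / f = 3.0000e+08 / 9.4668e+09 = 0.03168969 m
FSPL = 20 * log10(4*pi*37659/0.03168969) = 143.5 dB

143.5 dB


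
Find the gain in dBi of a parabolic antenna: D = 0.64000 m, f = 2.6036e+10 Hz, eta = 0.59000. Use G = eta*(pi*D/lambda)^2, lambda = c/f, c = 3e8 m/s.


lambda = c / f = 3.0000e+08 / 2.6036e+10 = 0.01152251 m
G_linear = 0.59000 * (pi * 0.64000 / 0.01152251)^2 = 17964.60
G_dBi = 10 * log10(17964.60) = 42.54 dBi

42.54 dBi


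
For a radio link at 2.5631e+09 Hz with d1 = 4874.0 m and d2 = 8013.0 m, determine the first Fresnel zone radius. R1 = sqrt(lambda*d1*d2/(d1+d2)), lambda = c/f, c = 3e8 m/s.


lambda = c / f = 3.0000e+08 / 2.5631e+09 = 0.1170458 m
R1 = sqrt(0.1170458 * 4874.0 * 8013.0 / (4874.0 + 8013.0)) = 18.83 m

18.83 m


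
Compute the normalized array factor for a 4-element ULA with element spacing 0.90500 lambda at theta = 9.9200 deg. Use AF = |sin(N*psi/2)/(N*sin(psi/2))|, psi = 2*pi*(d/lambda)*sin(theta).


psi = 2*pi*0.90500*sin(9.9200 deg) = 0.9795927 rad
AF = |sin(4*0.9795927/2) / (4*sin(0.9795927/2))| = 0.4918

0.4918


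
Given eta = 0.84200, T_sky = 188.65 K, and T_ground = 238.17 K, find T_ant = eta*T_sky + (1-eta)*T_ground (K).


T_ant = 0.84200 * 188.65 + (1 - 0.84200) * 238.17 = 196.5 K

196.5 K


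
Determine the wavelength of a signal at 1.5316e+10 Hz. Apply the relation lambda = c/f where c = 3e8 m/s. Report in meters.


lambda = c / f = 3.0000e+08 / 1.5316e+10 = 0.01959 m

0.01959 m


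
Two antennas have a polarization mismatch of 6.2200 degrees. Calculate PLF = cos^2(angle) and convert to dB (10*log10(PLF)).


PLF_linear = cos^2(6.2200 deg) = 0.9882611
PLF_dB = 10 * log10(0.9882611) = -0.05128 dB

-0.05128 dB


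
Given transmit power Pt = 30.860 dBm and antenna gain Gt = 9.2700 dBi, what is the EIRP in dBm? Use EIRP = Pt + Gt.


EIRP = Pt + Gt = 30.860 + 9.2700 = 40.13 dBm

40.13 dBm


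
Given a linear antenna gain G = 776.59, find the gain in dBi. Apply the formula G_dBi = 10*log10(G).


G_dBi = 10 * log10(776.59) = 28.90 dBi

28.90 dBi


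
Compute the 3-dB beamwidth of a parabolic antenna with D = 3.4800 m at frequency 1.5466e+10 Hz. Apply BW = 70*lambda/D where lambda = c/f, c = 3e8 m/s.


lambda = c / f = 3.0000e+08 / 1.5466e+10 = 0.01939739 m
BW = 70 * 0.01939739 / 3.4800 = 0.3902 deg

0.3902 deg


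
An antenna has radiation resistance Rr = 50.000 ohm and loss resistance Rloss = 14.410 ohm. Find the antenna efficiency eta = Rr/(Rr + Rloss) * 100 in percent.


eta = 50.000 / (50.000 + 14.410) * 100 = 77.63%

77.63%


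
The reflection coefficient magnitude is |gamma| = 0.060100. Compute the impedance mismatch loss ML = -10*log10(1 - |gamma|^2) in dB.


ML = -10 * log10(1 - 0.060100^2) = -10 * log10(0.99638799) = 0.01572 dB

0.01572 dB


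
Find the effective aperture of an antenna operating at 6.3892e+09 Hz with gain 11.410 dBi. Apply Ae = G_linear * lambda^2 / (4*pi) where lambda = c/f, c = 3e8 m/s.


lambda = c / f = 3.0000e+08 / 6.3892e+09 = 0.04695424 m
G_linear = 10^(11.410/10) = 13.83566
Ae = G_linear * lambda^2 / (4*pi) = 13.83566 * 0.04695424^2 / (4*pi) = 2.427e-03 m^2

2.427e-03 m^2


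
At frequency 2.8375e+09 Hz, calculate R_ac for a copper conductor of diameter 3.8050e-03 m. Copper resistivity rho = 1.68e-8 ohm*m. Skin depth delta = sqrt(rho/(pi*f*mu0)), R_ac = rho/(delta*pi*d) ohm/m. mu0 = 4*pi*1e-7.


delta = sqrt(1.68e-8 / (pi * 2.8375e+09 * 4*pi*1e-7)) = 1.224635e-06 m
R_ac = 1.68e-8 / (1.224635e-06 * pi * 3.8050e-03) = 1.148 ohm/m

1.148 ohm/m


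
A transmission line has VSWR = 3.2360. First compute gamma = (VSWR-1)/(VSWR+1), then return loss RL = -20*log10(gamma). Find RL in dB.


gamma = (3.2360 - 1) / (3.2360 + 1) = 0.5278565
RL = -20 * log10(0.5278565) = 5.550 dB

5.550 dB


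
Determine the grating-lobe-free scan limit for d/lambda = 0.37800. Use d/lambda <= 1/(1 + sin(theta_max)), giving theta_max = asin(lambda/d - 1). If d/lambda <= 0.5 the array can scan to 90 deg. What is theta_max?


lambda/d - 1 = 1/0.37800 - 1 = 1.645503 >= 1
d/lambda <= 0.5, so the array can scan to endfire without grating lobes: theta_max = 90 deg

90 deg


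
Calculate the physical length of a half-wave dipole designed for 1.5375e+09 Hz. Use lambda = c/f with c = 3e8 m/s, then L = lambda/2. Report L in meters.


lambda = c / f = 3.0000e+08 / 1.5375e+09 = 0.1951220 m
L = lambda / 2 = 0.1951220 / 2 = 0.09756 m

0.09756 m


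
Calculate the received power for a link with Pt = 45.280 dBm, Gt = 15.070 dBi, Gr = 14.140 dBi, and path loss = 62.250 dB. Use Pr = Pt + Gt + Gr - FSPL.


Pr = 45.280 + 15.070 + 14.140 - 62.250 = 12.24 dBm

12.24 dBm


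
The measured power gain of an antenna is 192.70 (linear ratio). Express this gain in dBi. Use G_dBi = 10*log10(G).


G_dBi = 10 * log10(192.70) = 22.85 dBi

22.85 dBi


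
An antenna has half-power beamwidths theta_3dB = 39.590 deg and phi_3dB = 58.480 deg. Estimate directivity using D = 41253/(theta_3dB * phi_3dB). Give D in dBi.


D_linear = 41253 / (39.590 * 58.480) = 17.81815
D_dBi = 10 * log10(17.81815) = 12.51 dBi

12.51 dBi


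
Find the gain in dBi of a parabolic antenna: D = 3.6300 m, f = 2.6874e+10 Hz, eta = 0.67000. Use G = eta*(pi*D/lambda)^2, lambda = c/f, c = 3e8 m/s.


lambda = c / f = 3.0000e+08 / 2.6874e+10 = 0.01116321 m
G_linear = 0.67000 * (pi * 3.6300 / 0.01116321)^2 = 699213.2
G_dBi = 10 * log10(699213.2) = 58.45 dBi

58.45 dBi


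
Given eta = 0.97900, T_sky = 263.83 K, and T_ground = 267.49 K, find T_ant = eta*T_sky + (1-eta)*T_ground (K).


T_ant = 0.97900 * 263.83 + (1 - 0.97900) * 267.49 = 263.9 K

263.9 K


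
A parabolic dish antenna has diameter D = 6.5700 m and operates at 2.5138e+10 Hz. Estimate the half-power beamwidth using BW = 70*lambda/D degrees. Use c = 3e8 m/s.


lambda = c / f = 3.0000e+08 / 2.5138e+10 = 0.01193412 m
BW = 70 * 0.01193412 / 6.5700 = 0.1272 deg

0.1272 deg


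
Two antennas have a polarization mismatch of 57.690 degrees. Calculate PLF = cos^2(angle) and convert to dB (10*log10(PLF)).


PLF_linear = cos^2(57.690 deg) = 0.2856901
PLF_dB = 10 * log10(0.2856901) = -5.441 dB

-5.441 dB


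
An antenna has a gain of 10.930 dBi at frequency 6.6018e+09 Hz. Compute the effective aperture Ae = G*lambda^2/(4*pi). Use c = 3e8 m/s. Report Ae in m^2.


lambda = c / f = 3.0000e+08 / 6.6018e+09 = 0.04544215 m
G_linear = 10^(10.930/10) = 12.38797
Ae = G_linear * lambda^2 / (4*pi) = 12.38797 * 0.04544215^2 / (4*pi) = 2.036e-03 m^2

2.036e-03 m^2


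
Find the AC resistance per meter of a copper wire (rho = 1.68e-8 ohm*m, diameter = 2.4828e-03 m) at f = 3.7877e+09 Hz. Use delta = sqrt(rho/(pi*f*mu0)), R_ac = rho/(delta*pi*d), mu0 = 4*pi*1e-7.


delta = sqrt(1.68e-8 / (pi * 3.7877e+09 * 4*pi*1e-7)) = 1.059954e-06 m
R_ac = 1.68e-8 / (1.059954e-06 * pi * 2.4828e-03) = 2.032 ohm/m

2.032 ohm/m


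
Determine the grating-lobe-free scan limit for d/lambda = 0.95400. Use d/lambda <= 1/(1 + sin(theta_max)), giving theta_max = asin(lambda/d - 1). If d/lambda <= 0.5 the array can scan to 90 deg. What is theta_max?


lambda/d - 1 = 1/0.95400 - 1 = 0.04821803
theta_max = asin(0.04821803) = 2.764 deg

2.764 deg


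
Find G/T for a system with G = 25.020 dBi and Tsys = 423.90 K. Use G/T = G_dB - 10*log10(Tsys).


G/T = 25.020 - 10*log10(423.90) = 25.020 - 26.27263 = -1.253 dB/K

-1.253 dB/K


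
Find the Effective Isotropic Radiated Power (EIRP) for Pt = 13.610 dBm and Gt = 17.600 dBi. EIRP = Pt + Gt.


EIRP = Pt + Gt = 13.610 + 17.600 = 31.21 dBm

31.21 dBm


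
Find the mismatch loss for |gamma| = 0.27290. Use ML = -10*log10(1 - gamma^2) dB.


ML = -10 * log10(1 - 0.27290^2) = -10 * log10(0.92552559) = 0.3361 dB

0.3361 dB


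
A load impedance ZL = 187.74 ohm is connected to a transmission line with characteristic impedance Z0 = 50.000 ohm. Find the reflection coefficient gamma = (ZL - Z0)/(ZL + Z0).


gamma = (187.74 - 50.000) / (187.74 + 50.000) = 0.5794

0.5794


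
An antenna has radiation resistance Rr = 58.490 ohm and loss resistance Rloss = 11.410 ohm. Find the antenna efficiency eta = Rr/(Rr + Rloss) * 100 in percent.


eta = 58.490 / (58.490 + 11.410) * 100 = 83.68%

83.68%


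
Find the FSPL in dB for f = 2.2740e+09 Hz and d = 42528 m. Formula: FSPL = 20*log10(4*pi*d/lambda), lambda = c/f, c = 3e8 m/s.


lambda = c / f = 3.0000e+08 / 2.2740e+09 = 0.1319261 m
FSPL = 20 * log10(4*pi*42528/0.1319261) = 132.2 dB

132.2 dB


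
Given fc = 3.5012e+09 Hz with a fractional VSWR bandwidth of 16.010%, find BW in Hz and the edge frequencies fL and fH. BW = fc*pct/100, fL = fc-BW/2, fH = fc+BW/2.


BW = 3.5012e+09 * 16.010/100 = 5.605421e+08 Hz
fL = 3.5012e+09 - 5.605421e+08/2 = 3.221e+09 Hz
fH = 3.5012e+09 + 5.605421e+08/2 = 3.781e+09 Hz

BW=5.605e+08 Hz, fL=3.221e+09 Hz, fH=3.781e+09 Hz


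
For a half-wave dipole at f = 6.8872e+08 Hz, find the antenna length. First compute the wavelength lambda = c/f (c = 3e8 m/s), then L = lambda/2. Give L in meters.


lambda = c / f = 3.0000e+08 / 6.8872e+08 = 0.4355907 m
L = lambda / 2 = 0.4355907 / 2 = 0.2178 m

0.2178 m


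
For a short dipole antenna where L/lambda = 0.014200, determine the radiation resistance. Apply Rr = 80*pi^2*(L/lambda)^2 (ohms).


Rr = 80 * pi^2 * (0.014200)^2 = 80 * 9.869604 * 2.016400e-04 = 0.1592 ohm

0.1592 ohm


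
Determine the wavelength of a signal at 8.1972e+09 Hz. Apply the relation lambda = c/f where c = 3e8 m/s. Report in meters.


lambda = c / f = 3.0000e+08 / 8.1972e+09 = 0.03660 m

0.03660 m


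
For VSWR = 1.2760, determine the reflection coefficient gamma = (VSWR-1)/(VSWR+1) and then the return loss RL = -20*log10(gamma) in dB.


gamma = (1.2760 - 1) / (1.2760 + 1) = 0.1212654
RL = -20 * log10(0.1212654) = 18.33 dB

18.33 dB


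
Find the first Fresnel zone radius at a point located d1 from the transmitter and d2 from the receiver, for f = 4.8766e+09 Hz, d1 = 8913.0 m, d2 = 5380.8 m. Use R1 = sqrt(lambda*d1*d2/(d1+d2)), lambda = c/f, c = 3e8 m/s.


lambda = c / f = 3.0000e+08 / 4.8766e+09 = 0.06151827 m
R1 = sqrt(0.06151827 * 8913.0 * 5380.8 / (8913.0 + 5380.8)) = 14.37 m

14.37 m


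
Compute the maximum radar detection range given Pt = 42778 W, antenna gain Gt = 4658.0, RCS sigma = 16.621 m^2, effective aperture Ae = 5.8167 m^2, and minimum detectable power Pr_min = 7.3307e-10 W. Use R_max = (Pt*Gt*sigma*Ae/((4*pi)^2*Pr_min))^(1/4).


R^4 = 42778*4658.0*16.621*5.8167 / ((4*pi)^2 * 7.3307e-10) = 1.664135e+17
R_max = 1.664135e+17^0.25 = 20197 m

20197 m


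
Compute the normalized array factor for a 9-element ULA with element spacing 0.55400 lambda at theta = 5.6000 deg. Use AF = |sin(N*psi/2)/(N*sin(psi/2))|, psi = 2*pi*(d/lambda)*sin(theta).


psi = 2*pi*0.55400*sin(5.6000 deg) = 0.3396748 rad
AF = |sin(9*0.3396748/2) / (9*sin(0.3396748/2))| = 0.6568

0.6568


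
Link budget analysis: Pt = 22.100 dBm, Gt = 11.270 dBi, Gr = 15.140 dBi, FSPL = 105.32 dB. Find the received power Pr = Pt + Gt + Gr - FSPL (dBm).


Pr = 22.100 + 11.270 + 15.140 - 105.32 = -56.81 dBm

-56.81 dBm


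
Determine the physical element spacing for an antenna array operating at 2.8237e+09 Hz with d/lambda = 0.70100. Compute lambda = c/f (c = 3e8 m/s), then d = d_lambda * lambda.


lambda = c / f = 3.0000e+08 / 2.8237e+09 = 0.1062436 m
d = 0.70100 * 0.1062436 = 0.07448 m

0.07448 m


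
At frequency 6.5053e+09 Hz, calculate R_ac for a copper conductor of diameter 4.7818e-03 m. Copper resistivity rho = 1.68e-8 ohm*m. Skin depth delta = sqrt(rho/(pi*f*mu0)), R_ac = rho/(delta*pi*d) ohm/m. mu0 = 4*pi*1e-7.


delta = sqrt(1.68e-8 / (pi * 6.5053e+09 * 4*pi*1e-7)) = 8.087999e-07 m
R_ac = 1.68e-8 / (8.087999e-07 * pi * 4.7818e-03) = 1.383 ohm/m

1.383 ohm/m


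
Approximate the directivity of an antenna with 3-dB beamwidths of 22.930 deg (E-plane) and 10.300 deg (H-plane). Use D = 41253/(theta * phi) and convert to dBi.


D_linear = 41253 / (22.930 * 10.300) = 174.6684
D_dBi = 10 * log10(174.6684) = 22.42 dBi

22.42 dBi


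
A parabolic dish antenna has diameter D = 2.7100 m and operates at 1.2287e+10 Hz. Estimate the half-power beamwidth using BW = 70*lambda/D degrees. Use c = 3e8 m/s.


lambda = c / f = 3.0000e+08 / 1.2287e+10 = 0.02441605 m
BW = 70 * 0.02441605 / 2.7100 = 0.6307 deg

0.6307 deg


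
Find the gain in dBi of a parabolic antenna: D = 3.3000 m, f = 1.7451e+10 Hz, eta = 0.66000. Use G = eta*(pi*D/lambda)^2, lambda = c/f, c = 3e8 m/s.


lambda = c / f = 3.0000e+08 / 1.7451e+10 = 0.01719099 m
G_linear = 0.66000 * (pi * 3.3000 / 0.01719099)^2 = 240032.4
G_dBi = 10 * log10(240032.4) = 53.80 dBi

53.80 dBi


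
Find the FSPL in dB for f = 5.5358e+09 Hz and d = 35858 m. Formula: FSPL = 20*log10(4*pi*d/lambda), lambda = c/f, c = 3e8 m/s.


lambda = c / f = 3.0000e+08 / 5.5358e+09 = 0.05419271 m
FSPL = 20 * log10(4*pi*35858/0.05419271) = 138.4 dB

138.4 dB


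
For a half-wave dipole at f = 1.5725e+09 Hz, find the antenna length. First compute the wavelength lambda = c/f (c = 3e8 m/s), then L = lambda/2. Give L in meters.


lambda = c / f = 3.0000e+08 / 1.5725e+09 = 0.1907790 m
L = lambda / 2 = 0.1907790 / 2 = 0.09539 m

0.09539 m


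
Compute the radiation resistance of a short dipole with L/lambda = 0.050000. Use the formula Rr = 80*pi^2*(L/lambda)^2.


Rr = 80 * pi^2 * (0.050000)^2 = 80 * 9.869604 * 2.500000e-03 = 1.974 ohm

1.974 ohm


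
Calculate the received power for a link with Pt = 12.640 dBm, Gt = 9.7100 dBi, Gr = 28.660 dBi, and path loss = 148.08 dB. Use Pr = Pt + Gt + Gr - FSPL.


Pr = 12.640 + 9.7100 + 28.660 - 148.08 = -97.07 dBm

-97.07 dBm


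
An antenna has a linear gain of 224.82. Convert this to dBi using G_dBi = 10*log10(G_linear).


G_dBi = 10 * log10(224.82) = 23.52 dBi

23.52 dBi


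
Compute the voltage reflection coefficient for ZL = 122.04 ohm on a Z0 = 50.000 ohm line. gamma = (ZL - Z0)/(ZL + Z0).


gamma = (122.04 - 50.000) / (122.04 + 50.000) = 0.4187

0.4187


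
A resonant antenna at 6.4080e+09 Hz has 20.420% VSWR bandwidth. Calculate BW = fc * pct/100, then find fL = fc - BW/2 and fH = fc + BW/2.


BW = 6.4080e+09 * 20.420/100 = 1.308514e+09 Hz
fL = 6.4080e+09 - 1.308514e+09/2 = 5.754e+09 Hz
fH = 6.4080e+09 + 1.308514e+09/2 = 7.062e+09 Hz

BW=1.309e+09 Hz, fL=5.754e+09 Hz, fH=7.062e+09 Hz


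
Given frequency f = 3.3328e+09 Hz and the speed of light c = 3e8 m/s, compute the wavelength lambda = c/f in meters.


lambda = c / f = 3.0000e+08 / 3.3328e+09 = 0.09001 m

0.09001 m


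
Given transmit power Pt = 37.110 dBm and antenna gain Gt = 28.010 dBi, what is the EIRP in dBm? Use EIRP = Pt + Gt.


EIRP = Pt + Gt = 37.110 + 28.010 = 65.12 dBm

65.12 dBm


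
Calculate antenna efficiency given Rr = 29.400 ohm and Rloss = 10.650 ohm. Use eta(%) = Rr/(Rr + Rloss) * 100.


eta = 29.400 / (29.400 + 10.650) * 100 = 73.41%

73.41%


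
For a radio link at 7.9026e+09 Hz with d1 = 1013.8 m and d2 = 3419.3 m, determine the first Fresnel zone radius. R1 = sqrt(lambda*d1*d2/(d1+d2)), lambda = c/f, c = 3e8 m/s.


lambda = c / f = 3.0000e+08 / 7.9026e+09 = 0.03796219 m
R1 = sqrt(0.03796219 * 1013.8 * 3419.3 / (1013.8 + 3419.3)) = 5.448 m

5.448 m


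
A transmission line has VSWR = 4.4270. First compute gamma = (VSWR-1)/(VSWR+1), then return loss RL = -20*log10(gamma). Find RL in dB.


gamma = (4.4270 - 1) / (4.4270 + 1) = 0.6314723
RL = -20 * log10(0.6314723) = 3.993 dB

3.993 dB


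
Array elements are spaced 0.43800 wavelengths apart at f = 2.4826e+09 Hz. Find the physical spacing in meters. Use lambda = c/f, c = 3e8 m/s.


lambda = c / f = 3.0000e+08 / 2.4826e+09 = 0.1208411 m
d = 0.43800 * 0.1208411 = 0.05293 m

0.05293 m


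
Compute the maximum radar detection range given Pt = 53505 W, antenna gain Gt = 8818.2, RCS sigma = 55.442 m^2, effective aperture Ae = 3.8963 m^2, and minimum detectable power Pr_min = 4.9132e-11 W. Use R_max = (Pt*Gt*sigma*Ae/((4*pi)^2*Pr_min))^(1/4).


R^4 = 53505*8818.2*55.442*3.8963 / ((4*pi)^2 * 4.9132e-11) = 1.313655e+19
R_max = 1.313655e+19^0.25 = 60203 m

60203 m


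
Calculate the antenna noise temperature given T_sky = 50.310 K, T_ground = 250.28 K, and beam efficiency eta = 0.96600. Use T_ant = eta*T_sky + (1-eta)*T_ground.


T_ant = 0.96600 * 50.310 + (1 - 0.96600) * 250.28 = 57.11 K

57.11 K


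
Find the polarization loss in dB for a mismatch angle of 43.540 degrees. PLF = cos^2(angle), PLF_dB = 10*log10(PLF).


PLF_linear = cos^2(43.540 deg) = 0.5254708
PLF_dB = 10 * log10(0.5254708) = -2.795 dB

-2.795 dB


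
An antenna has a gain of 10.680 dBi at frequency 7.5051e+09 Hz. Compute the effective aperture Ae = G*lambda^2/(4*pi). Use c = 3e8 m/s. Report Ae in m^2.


lambda = c / f = 3.0000e+08 / 7.5051e+09 = 0.03997282 m
G_linear = 10^(10.680/10) = 11.69499
Ae = G_linear * lambda^2 / (4*pi) = 11.69499 * 0.03997282^2 / (4*pi) = 1.487e-03 m^2

1.487e-03 m^2


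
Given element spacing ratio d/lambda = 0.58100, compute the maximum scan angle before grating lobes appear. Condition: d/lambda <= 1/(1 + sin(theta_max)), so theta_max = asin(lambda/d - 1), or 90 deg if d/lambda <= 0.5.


lambda/d - 1 = 1/0.58100 - 1 = 0.7211704
theta_max = asin(0.7211704) = 46.15 deg

46.15 deg


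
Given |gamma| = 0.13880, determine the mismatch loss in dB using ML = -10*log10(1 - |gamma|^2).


ML = -10 * log10(1 - 0.13880^2) = -10 * log10(0.98073456) = 0.08449 dB

0.08449 dB


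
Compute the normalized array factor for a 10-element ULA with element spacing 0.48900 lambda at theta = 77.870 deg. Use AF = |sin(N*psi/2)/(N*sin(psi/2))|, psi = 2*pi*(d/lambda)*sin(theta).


psi = 2*pi*0.48900*sin(77.870 deg) = 3.003879 rad
AF = |sin(10*3.003879/2) / (10*sin(3.003879/2))| = 0.06369

0.06369


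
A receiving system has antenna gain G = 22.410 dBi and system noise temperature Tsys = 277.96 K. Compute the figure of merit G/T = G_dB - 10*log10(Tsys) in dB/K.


G/T = 22.410 - 10*log10(277.96) = 22.410 - 24.43982 = -2.030 dB/K

-2.030 dB/K


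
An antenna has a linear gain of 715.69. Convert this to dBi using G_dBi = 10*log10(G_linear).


G_dBi = 10 * log10(715.69) = 28.55 dBi

28.55 dBi


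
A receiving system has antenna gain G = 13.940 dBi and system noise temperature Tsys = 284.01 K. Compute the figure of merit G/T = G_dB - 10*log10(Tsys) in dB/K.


G/T = 13.940 - 10*log10(284.01) = 13.940 - 24.53334 = -10.59 dB/K

-10.59 dB/K


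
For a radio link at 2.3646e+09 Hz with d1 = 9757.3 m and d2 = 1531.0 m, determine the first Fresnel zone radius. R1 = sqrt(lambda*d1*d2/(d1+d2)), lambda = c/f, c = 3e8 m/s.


lambda = c / f = 3.0000e+08 / 2.3646e+09 = 0.1268714 m
R1 = sqrt(0.1268714 * 9757.3 * 1531.0 / (9757.3 + 1531.0)) = 12.96 m

12.96 m


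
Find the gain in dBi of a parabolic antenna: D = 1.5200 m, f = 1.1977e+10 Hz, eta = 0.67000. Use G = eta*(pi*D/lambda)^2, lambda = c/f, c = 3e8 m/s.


lambda = c / f = 3.0000e+08 / 1.1977e+10 = 0.02504801 m
G_linear = 0.67000 * (pi * 1.5200 / 0.02504801)^2 = 24350.91
G_dBi = 10 * log10(24350.91) = 43.87 dBi

43.87 dBi


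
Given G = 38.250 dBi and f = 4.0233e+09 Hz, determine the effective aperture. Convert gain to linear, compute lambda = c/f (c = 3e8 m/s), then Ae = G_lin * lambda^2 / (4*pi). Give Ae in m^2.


lambda = c / f = 3.0000e+08 / 4.0233e+09 = 0.07456566 m
G_linear = 10^(38.250/10) = 6683.439
Ae = G_linear * lambda^2 / (4*pi) = 6683.439 * 0.07456566^2 / (4*pi) = 2.957 m^2

2.957 m^2


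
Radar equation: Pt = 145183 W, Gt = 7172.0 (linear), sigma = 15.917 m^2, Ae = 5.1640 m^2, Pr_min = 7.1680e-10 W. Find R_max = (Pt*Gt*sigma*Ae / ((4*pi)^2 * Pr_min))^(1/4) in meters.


R^4 = 145183*7172.0*15.917*5.1640 / ((4*pi)^2 * 7.1680e-10) = 7.561114e+17
R_max = 7.561114e+17^0.25 = 29488 m

29488 m


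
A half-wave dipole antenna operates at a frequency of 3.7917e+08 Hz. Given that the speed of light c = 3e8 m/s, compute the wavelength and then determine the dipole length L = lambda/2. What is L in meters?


lambda = c / f = 3.0000e+08 / 3.7917e+08 = 0.7912018 m
L = lambda / 2 = 0.7912018 / 2 = 0.3956 m

0.3956 m


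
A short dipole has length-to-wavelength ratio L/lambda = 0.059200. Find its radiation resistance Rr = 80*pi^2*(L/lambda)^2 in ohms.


Rr = 80 * pi^2 * (0.059200)^2 = 80 * 9.869604 * 3.504640e-03 = 2.767 ohm

2.767 ohm


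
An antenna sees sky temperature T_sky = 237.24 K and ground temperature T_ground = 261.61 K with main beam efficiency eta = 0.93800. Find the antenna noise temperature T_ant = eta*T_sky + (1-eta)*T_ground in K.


T_ant = 0.93800 * 237.24 + (1 - 0.93800) * 261.61 = 238.8 K

238.8 K
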